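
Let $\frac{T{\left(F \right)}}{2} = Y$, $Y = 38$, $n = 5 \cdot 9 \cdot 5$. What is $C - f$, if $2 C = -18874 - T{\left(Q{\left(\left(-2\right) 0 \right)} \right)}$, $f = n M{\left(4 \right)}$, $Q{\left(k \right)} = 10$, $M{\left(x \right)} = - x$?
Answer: $-8575$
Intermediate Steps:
$n = 225$ ($n = 45 \cdot 5 = 225$)
$f = -900$ ($f = 225 \left(\left(-1\right) 4\right) = 225 \left(-4\right) = -900$)
$T{\left(F \right)} = 76$ ($T{\left(F \right)} = 2 \cdot 38 = 76$)
$C = -9475$ ($C = \frac{-18874 - 76}{2} = \frac{1}{2} \left(-18950\right) = -9475$)
$C - f = -9475 - -900 = -9475 + 900 = -8575$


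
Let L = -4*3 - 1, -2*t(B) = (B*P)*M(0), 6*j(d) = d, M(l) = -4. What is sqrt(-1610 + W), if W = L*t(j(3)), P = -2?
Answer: 12*I*sqrt(11) ≈ 39.799*I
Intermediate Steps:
j(d) = d/6
t(B) = -4*B (t(B) = -B*(-2)*(-4)/2 = -(-2*B)*(-4)/2 = -4*B)
L = -13 (L = -12 - 1 = -13)
W = 26 (W = -(-52)*(1/6)*3 = -(-52)/2 = -13*(-2) = 26)
sqrt(-1610 + W) = sqrt(-1610 + 26) = sqrt(-1584) = 12*I*sqrt(11)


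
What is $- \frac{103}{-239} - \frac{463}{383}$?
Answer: $- \frac{71208}{91537} \approx -0.77792$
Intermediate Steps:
$- \frac{103}{-239} - \frac{463}{383} = \left(-103\right) \left(- \frac{1}{239}\right) - \frac{463}{383} = \frac{103}{239} - \frac{463}{383} = - \frac{71208}{91537}$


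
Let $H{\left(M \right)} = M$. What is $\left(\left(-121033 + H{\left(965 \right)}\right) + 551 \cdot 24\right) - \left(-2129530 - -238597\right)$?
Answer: $1784089$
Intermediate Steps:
$\left(\left(-121033 + H{\left(965 \right)}\right) + 551 \cdot 24\right) - \left(-2129530 - -238597\right) = \left(\left(-121033 + 965\right) + 551 \cdot 24\right) - \left(-2129530 - -238597\right) = \left(-120068 + 13224\right) - \left(-2129530 + 238597\right) = -106844 - -1890933 = -106844 + 1890933 = 1784089$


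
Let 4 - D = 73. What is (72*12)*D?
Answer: -59616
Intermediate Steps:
D = -69 (D = 4 - 1*73 = 4 - 73 = -69)
(72*12)*D = (72*12)*(-69) = 864*(-69) = -59616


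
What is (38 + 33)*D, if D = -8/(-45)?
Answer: 568/45 ≈ 12.622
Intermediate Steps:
D = 8/45 (D = -8*(-1/45) = 8/45 ≈ 0.17778)
(38 + 33)*D = (38 + 33)*(8/45) = 71*(8/45) = 568/45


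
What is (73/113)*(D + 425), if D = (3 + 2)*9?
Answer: 34310/113 ≈ 303.63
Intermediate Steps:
D = 45 (D = 5*9 = 45)
(73/113)*(D + 425) = (73/113)*(45 + 425) = (73*(1/113))*470 = (73/113)*470 = 34310/113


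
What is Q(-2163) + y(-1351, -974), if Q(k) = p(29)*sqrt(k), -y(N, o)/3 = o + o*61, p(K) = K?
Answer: 181164 + 29*I*sqrt(2163) ≈ 1.8116e+5 + 1348.7*I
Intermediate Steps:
y(N, o) = -186*o (y(N, o) = -3*(o + o*61) = -3*(o + 61*o) = -186*o)
Q(k) = 29*sqrt(k)
Q(-2163) + y(-1351, -974) = 29*sqrt(-2163) - 186*(-974) = 29*(I*sqrt(2163)) + 181164 = 29*I*sqrt(2163) + 181164 = 181164 + 29*I*sqrt(2163)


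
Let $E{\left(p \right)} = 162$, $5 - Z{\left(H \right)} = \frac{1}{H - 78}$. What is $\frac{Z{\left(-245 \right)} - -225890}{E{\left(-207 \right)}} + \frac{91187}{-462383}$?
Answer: $\frac{19453622564}{13953087} \approx 1394.2$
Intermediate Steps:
$Z{\left(H \right)} = 5 - \frac{1}{-78 + H}$ ($Z{\left(H \right)} = 5 - \frac{1}{H - 78} = 5 - \frac{1}{-78 + H}$)
$\frac{Z{\left(-245 \right)} - -225890}{E{\left(-207 \right)}} + \frac{91187}{-462383} = \frac{\frac{-391 + 5 \left(-245\right)}{-78 - 245} - -225890}{162} + \frac{91187}{-462383} = \left(\frac{-391 - 1225}{-323} + 225890\right) \frac{1}{162} + 91187 \left(- \frac{1}{462383}\right) = \left(\left(- \frac{1}{323}\right) \left(-1616\right) + 225890\right) \frac{1}{162} - \frac{91187}{462383} = \left(\frac{1616}{323} + 225890\right) \frac{1}{162} - \frac{91187}{462383} = \frac{72964086}{323} \cdot \frac{1}{162} - \frac{91187}{462383} = \frac{12160681}{8721} - \frac{91187}{462383} = \frac{19453622564}{13953087}$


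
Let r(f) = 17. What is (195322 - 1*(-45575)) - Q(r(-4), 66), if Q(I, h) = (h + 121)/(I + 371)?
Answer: 93467849/388 ≈ 2.4090e+5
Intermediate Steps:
Q(I, h) = (121 + h)/(371 + I)
(195322 - 1*(-45575)) - Q(r(-4), 66) = (195322 - 1*(-45575)) - (121 + 66)/(371 + 17) = (195322 + 45575) - 187/388 = 240897 - 187/388 = 93467849/388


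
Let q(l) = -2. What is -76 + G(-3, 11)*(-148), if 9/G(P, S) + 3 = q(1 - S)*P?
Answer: -520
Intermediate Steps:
G(P, S) = 9/(-3 - 2*P)
-76 + G(-3, 11)*(-148) = -76 + (9/(-3 - 2*(-3)))*(-148) = -76 + (9/(-3 + 6))*(-148) = -76 + (9/3)*(-148) = -76 + (9*(⅓))*(-148) = -76 + 3*(-148) = -76 - 444 = -520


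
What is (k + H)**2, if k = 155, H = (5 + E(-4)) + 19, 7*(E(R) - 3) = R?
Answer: 1612900/49 ≈ 32916.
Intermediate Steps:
E(R) = 3 + R/7
H = 185/7 (H = (5 + (3 + (1/7)*(-4))) + 19 = (5 + (3 - 4/7)) + 19 = (5 + 17/7) + 19 = 52/7 + 19 = 185/7 ≈ 26.429)
(k + H)**2 = (155 + 185/7)**2 = (1270/7)**2 = 1612900/49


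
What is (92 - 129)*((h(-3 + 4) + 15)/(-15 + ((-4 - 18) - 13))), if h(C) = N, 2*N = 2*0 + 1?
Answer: 1147/100 ≈ 11.470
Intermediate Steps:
N = ½ (N = (2*0 + 1)/2 = (0 + 1)/2 = (½)*1 = ½ ≈ 0.50000)
h(C) = ½
(92 - 129)*((h(-3 + 4) + 15)/(-15 + ((-4 - 18) - 13))) = (92 - 129)*((½ + 15)/(-15 + ((-4 - 18) - 13))) = -1147/(2*(-15 + (-22 - 13))) = -1147/(2*(-15 - 35)) = -1147/(2*(-50)) = -1147*(-1)/(2*50) = -37*(-31/100) = 1147/100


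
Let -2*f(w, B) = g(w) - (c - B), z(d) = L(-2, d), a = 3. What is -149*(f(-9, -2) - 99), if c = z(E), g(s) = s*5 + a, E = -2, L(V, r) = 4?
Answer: 11175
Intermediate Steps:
g(s) = 3 + 5*s (g(s) = s*5 + 3 = 5*s + 3 = 3 + 5*s)
z(d) = 4
c = 4
f(w, B) = ½ - 5*w/2 - B/2 (f(w, B) = -((3 + 5*w) - (4 - B))/2 = -((3 + 5*w) + (-4 + B))/2 = -(-1 + B + 5*w)/2 = ½ - 5*w/2 - B/2)
-149*(f(-9, -2) - 99) = -149*((½ - 5/2*(-9) - ½*(-2)) - 99) = -149*((½ + 45/2 + 1) - 99) = -149*(24 - 99) = -149*(-75) = 11175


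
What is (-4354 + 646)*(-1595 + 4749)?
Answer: -11695032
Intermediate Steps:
(-4354 + 646)*(-1595 + 4749) = -3708*3154 = -11695032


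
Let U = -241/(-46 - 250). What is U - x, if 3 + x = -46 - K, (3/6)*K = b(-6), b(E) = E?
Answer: 11193/296 ≈ 37.814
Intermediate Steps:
K = -12 (K = 2*(-6) = -12)
U = 241/296 (U = -241/(-296) = -241*(-1/296) = 241/296 ≈ 0.81419)
x = -37 (x = -3 + (-46 - 1*(-12)) = -3 + (-46 + 12) = -3 - 34 = -37)
U - x = 241/296 - 1*(-37) = 241/296 + 37 = 11193/296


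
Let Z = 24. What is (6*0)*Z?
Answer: 0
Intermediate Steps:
(6*0)*Z = (6*0)*24 = 0*24 = 0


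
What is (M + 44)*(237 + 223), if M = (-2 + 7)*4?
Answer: 29440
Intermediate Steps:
M = 20 (M = 5*4 = 20)
(M + 44)*(237 + 223) = (20 + 44)*(237 + 223) = 64*460 = 29440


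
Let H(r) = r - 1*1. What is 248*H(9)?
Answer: 1984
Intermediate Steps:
H(r) = -1 + r (H(r) = r - 1 = -1 + r)
248*H(9) = 248*(-1 + 9) = 248*8 = 1984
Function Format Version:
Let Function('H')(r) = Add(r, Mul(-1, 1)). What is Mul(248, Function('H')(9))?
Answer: 1984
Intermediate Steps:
Function('H')(r) = Add(-1, r) (Function('H')(r) = Add(r, -1) = Add(-1, r))
Mul(248, Function('H')(9)) = Mul(248, Add(-1, 9)) = Mul(248, 8) = 1984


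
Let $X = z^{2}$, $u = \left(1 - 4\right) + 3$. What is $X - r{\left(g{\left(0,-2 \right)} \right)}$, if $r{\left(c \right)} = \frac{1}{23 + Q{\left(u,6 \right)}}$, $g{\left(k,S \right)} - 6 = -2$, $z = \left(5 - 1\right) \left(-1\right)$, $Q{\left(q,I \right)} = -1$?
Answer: $\frac{351}{22} \approx 15.955$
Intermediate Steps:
$u = 0$ ($u = -3 + 3 = 0$)
$z = -4$ ($z = 4 \left(-1\right) = -4$)
$g{\left(k,S \right)} = 4$ ($g{\left(k,S \right)} = 6 - 2 = 4$)
$r{\left(c \right)} = \frac{1}{22}$ ($r{\left(c \right)} = \frac{1}{23 - 1} = \frac{1}{22}$)
$X = 16$ ($X = \left(-4\right)^{2} = 16$)
$X - r{\left(g{\left(0,-2 \right)} \right)} = 16 - \frac{1}{22} = \frac{351}{22}$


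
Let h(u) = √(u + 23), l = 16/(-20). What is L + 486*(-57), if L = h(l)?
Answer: -27702 + √555/5 ≈ -27697.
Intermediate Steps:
l = -⅘ (l = 16*(-1/20) = -⅘ ≈ -0.80000)
h(u) = √(23 + u)
L = √555/5 (L = √(23 - ⅘) = √(111/5) = √555/5 ≈ 4.7117)
L + 486*(-57) = √555/5 + 486*(-57) = √555/5 - 27702 = -27702 + √555/5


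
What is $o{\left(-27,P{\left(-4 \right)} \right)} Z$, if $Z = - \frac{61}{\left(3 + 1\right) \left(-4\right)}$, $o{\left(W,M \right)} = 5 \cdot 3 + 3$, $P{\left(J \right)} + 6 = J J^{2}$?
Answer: $\frac{549}{8} \approx 68.625$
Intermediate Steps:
$P{\left(J \right)} = -6 + J^{3}$ ($P{\left(J \right)} = -6 + J J^{2} = -6 + J^{3}$)
$o{\left(W,M \right)} = 18$ ($o{\left(W,M \right)} = 15 + 3 = 18$)
$Z = \frac{61}{16}$ ($Z = - \frac{61}{4 \left(-4\right)} = - \frac{61}{-16} = \left(-61\right) \left(- \frac{1}{16}\right) = \frac{61}{16} \approx 3.8125$)
$o{\left(-27,P{\left(-4 \right)} \right)} Z = 18 \cdot \frac{61}{16} = \frac{549}{8}$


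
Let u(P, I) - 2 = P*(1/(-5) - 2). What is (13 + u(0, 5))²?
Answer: 225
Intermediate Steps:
u(P, I) = 2 - 11*P/5 (u(P, I) = 2 + P*(1/(-5) - 2) = 2 + P*(-⅕ - 2) = 2 + P*(-11/5) = 2 - 11*P/5)
(13 + u(0, 5))² = (13 + (2 - 11/5*0))² = (13 + (2 + 0))² = (13 + 2)² = 15² = 225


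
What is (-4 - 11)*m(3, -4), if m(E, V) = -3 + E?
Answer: 0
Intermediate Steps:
(-4 - 11)*m(3, -4) = (-4 - 11)*(-3 + 3) = -15*0 = 0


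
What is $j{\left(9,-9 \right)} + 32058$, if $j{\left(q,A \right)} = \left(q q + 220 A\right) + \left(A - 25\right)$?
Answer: $30125$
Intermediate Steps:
$j{\left(q,A \right)} = -25 + q^{2} + 221 A$ ($j{\left(q,A \right)} = \left(q^{2} + 220 A\right) + \left(-25 + A\right) = -25 + q^{2} + 221 A$)
$j{\left(9,-9 \right)} + 32058 = \left(-25 + 9^{2} + 221 \left(-9\right)\right) + 32058 = \left(-25 + 81 - 1989\right) + 32058 = -1933 + 32058 = 30125$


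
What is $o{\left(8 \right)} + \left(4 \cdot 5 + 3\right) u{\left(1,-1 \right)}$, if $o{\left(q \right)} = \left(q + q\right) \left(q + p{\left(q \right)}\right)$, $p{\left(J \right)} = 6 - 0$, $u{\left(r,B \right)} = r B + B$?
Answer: $178$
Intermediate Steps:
$u{\left(r,B \right)} = B + B r$ ($u{\left(r,B \right)} = B r + B = B + B r$)
$p{\left(J \right)} = 6$ ($p{\left(J \right)} = 6 + 0 = 6$)
$o{\left(q \right)} = 2 q \left(6 + q\right)$ ($o{\left(q \right)} = \left(q + q\right) \left(q + 6\right) = 2 q \left(6 + q\right)$)
$o{\left(8 \right)} + \left(4 \cdot 5 + 3\right) u{\left(1,-1 \right)} = 2 \cdot 8 \left(6 + 8\right) + \left(4 \cdot 5 + 3\right) \left(- (1 + 1)\right) = 2 \cdot 8 \cdot 14 + \left(20 + 3\right) \left(\left(-1\right) 2\right) = 224 + 23 \left(-2\right) = 224 - 46 = 178$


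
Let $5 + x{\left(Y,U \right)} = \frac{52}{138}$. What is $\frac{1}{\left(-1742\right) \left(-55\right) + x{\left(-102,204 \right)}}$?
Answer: $\frac{69}{6610571} \approx 1.0438 \cdot 10^{-5}$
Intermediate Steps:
$x{\left(Y,U \right)} = - \frac{319}{69}$ ($x{\left(Y,U \right)} = -5 + \frac{52}{138} = -5 + 52 \cdot \frac{1}{138} = -5 + \frac{26}{69} = - \frac{319}{69}$)
$\frac{1}{\left(-1742\right) \left(-55\right) + x{\left(-102,204 \right)}} = \frac{1}{\left(-1742\right) \left(-55\right) - \frac{319}{69}} = \frac{1}{95810 - \frac{319}{69}} = \frac{1}{\frac{6610571}{69}} = \frac{69}{6610571}$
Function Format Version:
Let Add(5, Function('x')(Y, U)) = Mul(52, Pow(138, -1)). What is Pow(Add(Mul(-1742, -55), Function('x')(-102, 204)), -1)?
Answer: Rational(69, 6610571) ≈ 1.0438e-5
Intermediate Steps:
Function('x')(Y, U) = Rational(-319, 69) (Function('x')(Y, U) = Add(-5, Mul(52, Pow(138, -1))) = Add(-5, Mul(52, Rational(1, 138))) = Add(-5, Rational(26, 69)) = Rational(-319, 69))
Pow(Add(Mul(-1742, -55), Function('x')(-102, 204)), -1) = Pow(Add(Mul(-1742, -55), Rational(-319, 69)), -1) = Pow(Add(95810, Rational(-319, 69)), -1) = Pow(Rational(6610571, 69), -1) = Rational(69, 6610571)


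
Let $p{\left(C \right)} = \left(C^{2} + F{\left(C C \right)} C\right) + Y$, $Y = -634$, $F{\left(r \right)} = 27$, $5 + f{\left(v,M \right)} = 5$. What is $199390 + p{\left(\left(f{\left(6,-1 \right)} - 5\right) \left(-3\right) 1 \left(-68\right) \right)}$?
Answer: $1211616$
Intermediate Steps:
$f{\left(v,M \right)} = 0$ ($f{\left(v,M \right)} = -5 + 5 = 0$)
$p{\left(C \right)} = -634 + C^{2} + 27 C$ ($p{\left(C \right)} = \left(C^{2} + 27 C\right) - 634 = -634 + C^{2} + 27 C$)
$199390 + p{\left(\left(f{\left(6,-1 \right)} - 5\right) \left(-3\right) 1 \left(-68\right) \right)} = 199390 + \left(-634 + \left(\left(0 - 5\right) \left(-3\right) 1 \left(-68\right)\right)^{2} + 27 \left(0 - 5\right) \left(-3\right) 1 \left(-68\right)\right) = 199390 + \left(-634 + \left(\left(-5\right) \left(-3\right) 1 \left(-68\right)\right)^{2} + 27 \left(-5\right) \left(-3\right) 1 \left(-68\right)\right) = 199390 + \left(-634 + \left(15 \cdot 1 \left(-68\right)\right)^{2} + 27 \cdot 15 \cdot 1 \left(-68\right)\right) = 199390 + \left(-634 + \left(15 \left(-68\right)\right)^{2} + 27 \cdot 15 \left(-68\right)\right) = 199390 + \left(-634 + \left(-1020\right)^{2} + 27 \left(-1020\right)\right) = 199390 - -1012226 = 199390 + 1012226 = 1211616$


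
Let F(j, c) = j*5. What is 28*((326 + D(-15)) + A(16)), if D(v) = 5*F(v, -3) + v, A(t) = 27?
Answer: -1036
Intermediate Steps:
F(j, c) = 5*j
D(v) = 26*v (D(v) = 5*(5*v) + v = 25*v + v = 26*v)
28*((326 + D(-15)) + A(16)) = 28*((326 + 26*(-15)) + 27) = 28*((326 - 390) + 27) = 28*(-64 + 27) = 28*(-37) = -1036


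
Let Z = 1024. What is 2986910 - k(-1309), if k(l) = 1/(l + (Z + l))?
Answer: 4761134541/1594 ≈ 2.9869e+6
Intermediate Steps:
k(l) = 1/(1024 + 2*l) (k(l) = 1/(l + (1024 + l)) = 1/(1024 + 2*l))
2986910 - k(-1309) = 2986910 - 1/(2*(512 - 1309)) = 2986910 - 1/(2*(-797)) = 2986910 - (-1)/(2*797) = 2986910 - 1*(-1/1594) = 2986910 + 1/1594 = 4761134541/1594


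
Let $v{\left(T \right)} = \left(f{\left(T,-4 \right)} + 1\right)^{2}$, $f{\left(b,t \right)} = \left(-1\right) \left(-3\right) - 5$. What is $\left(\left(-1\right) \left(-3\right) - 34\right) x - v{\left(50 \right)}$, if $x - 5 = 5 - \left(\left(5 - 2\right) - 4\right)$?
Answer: $-342$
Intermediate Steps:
$f{\left(b,t \right)} = -2$ ($f{\left(b,t \right)} = 3 - 5 = -2$)
$x = 11$ ($x = 5 + \left(5 - \left(\left(5 - 2\right) - 4\right)\right) = 5 + \left(5 - \left(3 - 4\right)\right) = 5 + \left(5 - -1\right) = 5 + \left(5 + 1\right) = 5 + 6 = 11$)
$v{\left(T \right)} = 1$ ($v{\left(T \right)} = \left(-2 + 1\right)^{2} = \left(-1\right)^{2} = 1$)
$\left(\left(-1\right) \left(-3\right) - 34\right) x - v{\left(50 \right)} = \left(\left(-1\right) \left(-3\right) - 34\right) 11 - 1 = \left(3 - 34\right) 11 - 1 = \left(-31\right) 11 - 1 = -341 - 1 = -342$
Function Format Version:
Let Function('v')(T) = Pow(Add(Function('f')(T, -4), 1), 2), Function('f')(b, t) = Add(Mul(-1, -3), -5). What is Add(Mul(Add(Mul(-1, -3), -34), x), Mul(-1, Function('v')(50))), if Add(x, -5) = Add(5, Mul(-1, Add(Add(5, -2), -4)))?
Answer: -342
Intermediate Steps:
Function('f')(b, t) = -2 (Function('f')(b, t) = Add(3, -5) = -2)
x = 11 (x = Add(5, Add(5, Mul(-1, Add(Add(5, -2), -4)))) = Add(5, Add(5, Mul(-1, Add(3, -4)))) = Add(5, Add(5, Mul(-1, -1))) = Add(5, Add(5, 1)) = Add(5, 6) = 11)
Function('v')(T) = 1 (Function('v')(T) = Pow(Add(-2, 1), 2) = Pow(-1, 2) = 1)
Add(Mul(Add(Mul(-1, -3), -34), x), Mul(-1, Function('v')(50))) = Add(Mul(Add(Mul(-1, -3), -34), 11), Mul(-1, 1)) = Add(Mul(Add(3, -34), 11), -1) = Add(Mul(-31, 11), -1) = Add(-341, -1) = -342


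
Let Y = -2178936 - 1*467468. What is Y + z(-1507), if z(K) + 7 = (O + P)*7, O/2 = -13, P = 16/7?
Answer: -2646577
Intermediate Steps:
P = 16/7 (P = 16*(1/7) = 16/7 ≈ 2.2857)
Y = -2646404 (Y = -2178936 - 467468 = -2646404)
O = -26 (O = 2*(-13) = -26)
z(K) = -173 (z(K) = -7 + (-26 + 16/7)*7 = -7 - 166/7*7 = -7 - 166 = -173)
Y + z(-1507) = -2646404 - 173 = -2646577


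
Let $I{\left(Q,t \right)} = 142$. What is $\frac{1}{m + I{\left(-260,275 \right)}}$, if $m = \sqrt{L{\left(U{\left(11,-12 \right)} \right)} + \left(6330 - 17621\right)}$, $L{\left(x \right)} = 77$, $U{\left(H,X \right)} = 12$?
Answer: $\frac{71}{15689} - \frac{3 i \sqrt{1246}}{31378} \approx 0.0045255 - 0.0033749 i$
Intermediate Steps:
$m = 3 i \sqrt{1246}$ ($m = \sqrt{77 + \left(6330 - 17621\right)} = \sqrt{77 - 11291} = \sqrt{-11214} = 3 i \sqrt{1246} \approx 105.9 i$)
$\frac{1}{m + I{\left(-260,275 \right)}} = \frac{1}{3 i \sqrt{1246} + 142} = \frac{1}{142 + 3 i \sqrt{1246}}$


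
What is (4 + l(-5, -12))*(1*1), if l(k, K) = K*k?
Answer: 64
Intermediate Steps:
(4 + l(-5, -12))*(1*1) = (4 - 12*(-5))*(1*1) = (4 + 60)*1 = 64*1 = 64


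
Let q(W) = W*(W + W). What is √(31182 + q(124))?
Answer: √61934 ≈ 248.87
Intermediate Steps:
q(W) = 2*W² (q(W) = W*(2*W) = 2*W²)
√(31182 + q(124)) = √(31182 + 2*124²) = √(31182 + 2*15376) = √(31182 + 30752) = √61934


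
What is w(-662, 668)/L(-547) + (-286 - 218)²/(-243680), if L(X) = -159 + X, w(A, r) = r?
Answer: -5345524/2688095 ≈ -1.9886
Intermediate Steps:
w(-662, 668)/L(-547) + (-286 - 218)²/(-243680) = 668/(-159 - 547) + (-286 - 218)²/(-243680) = 668/(-706) + (-504)²*(-1/243680) = 668*(-1/706) + 254016*(-1/243680) = -334/353 - 7938/7615 = -5345524/2688095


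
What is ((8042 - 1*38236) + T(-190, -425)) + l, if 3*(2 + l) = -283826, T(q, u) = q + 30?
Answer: -374894/3 ≈ -1.2496e+5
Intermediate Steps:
T(q, u) = 30 + q
l = -283832/3 (l = -2 + (1/3)*(-283826) = -2 - 283826/3 = -283832/3 ≈ -94611.)
((8042 - 1*38236) + T(-190, -425)) + l = ((8042 - 1*38236) + (30 - 190)) - 283832/3 = ((8042 - 38236) - 160) - 283832/3 = (-30194 - 160) - 283832/3 = -30354 - 283832/3 = -374894/3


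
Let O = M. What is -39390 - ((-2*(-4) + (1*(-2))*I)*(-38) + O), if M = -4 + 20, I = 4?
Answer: -39406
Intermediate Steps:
M = 16
O = 16
-39390 - ((-2*(-4) + (1*(-2))*I)*(-38) + O) = -39390 - ((-2*(-4) + (1*(-2))*4)*(-38) + 16) = -39390 - ((8 - 2*4)*(-38) + 16) = -39390 - ((8 - 8)*(-38) + 16) = -39390 - (0*(-38) + 16) = -39390 - (0 + 16) = -39390 - 1*16 = -39390 - 16 = -39406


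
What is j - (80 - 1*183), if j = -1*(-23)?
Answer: 126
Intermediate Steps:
j = 23
j - (80 - 1*183) = 23 - (80 - 1*183) = 23 - (80 - 183) = 23 - 1*(-103) = 23 + 103 = 126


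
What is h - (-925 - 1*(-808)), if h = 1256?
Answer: 1373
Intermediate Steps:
h - (-925 - 1*(-808)) = 1256 - (-925 - 1*(-808)) = 1256 - (-925 + 808) = 1256 - 1*(-117) = 1256 + 117 = 1373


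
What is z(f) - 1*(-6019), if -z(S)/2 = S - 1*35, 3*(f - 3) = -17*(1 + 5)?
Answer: 6151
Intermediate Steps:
f = -31 (f = 3 + (-17*(1 + 5))/3 = 3 + (-17*6)/3 = 3 + (⅓)*(-102) = 3 - 34 = -31)
z(S) = 70 - 2*S (z(S) = -2*(S - 1*35) = -2*(S - 35) = -2*(-35 + S) = 70 - 2*S)
z(f) - 1*(-6019) = (70 - 2*(-31)) - 1*(-6019) = (70 + 62) + 6019 = 132 + 6019 = 6151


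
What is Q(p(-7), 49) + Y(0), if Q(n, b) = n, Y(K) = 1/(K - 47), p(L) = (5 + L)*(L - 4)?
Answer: 1033/47 ≈ 21.979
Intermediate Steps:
p(L) = (-4 + L)*(5 + L) (p(L) = (5 + L)*(-4 + L) = (-4 + L)*(5 + L))
Y(K) = 1/(-47 + K)
Q(p(-7), 49) + Y(0) = (-20 - 7 + (-7)²) + 1/(-47 + 0) = (-20 - 7 + 49) + 1/(-47) = 22 - 1/47 = 1033/47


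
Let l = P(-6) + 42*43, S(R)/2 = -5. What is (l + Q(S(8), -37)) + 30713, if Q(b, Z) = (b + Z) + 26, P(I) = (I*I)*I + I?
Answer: 32276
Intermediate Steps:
S(R) = -10 (S(R) = 2*(-5) = -10)
P(I) = I + I**3 (P(I) = I**2*I + I = I**3 + I = I + I**3)
Q(b, Z) = 26 + Z + b (Q(b, Z) = (Z + b) + 26 = 26 + Z + b)
l = 1584 (l = (-6 + (-6)**3) + 42*43 = (-6 - 216) + 1806 = -222 + 1806 = 1584)
(l + Q(S(8), -37)) + 30713 = (1584 + (26 - 37 - 10)) + 30713 = (1584 - 21) + 30713 = 1563 + 30713 = 32276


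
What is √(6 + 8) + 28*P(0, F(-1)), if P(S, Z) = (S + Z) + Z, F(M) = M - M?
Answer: √14 ≈ 3.7417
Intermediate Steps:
F(M) = 0
P(S, Z) = S + 2*Z
√(6 + 8) + 28*P(0, F(-1)) = √(6 + 8) + 28*(0 + 2*0) = √14 + 28*(0 + 0) = √14 + 28*0 = √14 + 0 = √14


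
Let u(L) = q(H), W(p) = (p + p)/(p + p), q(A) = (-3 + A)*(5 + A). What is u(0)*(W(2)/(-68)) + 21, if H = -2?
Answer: 1443/68 ≈ 21.221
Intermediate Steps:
W(p) = 1 (W(p) = (2*p)/((2*p)) = (2*p)*(1/(2*p)) = 1)
u(L) = -15 (u(L) = -15 + (-2)² + 2*(-2) = -15 + 4 - 4 = -15)
u(0)*(W(2)/(-68)) + 21 = -15/(-68) + 21 = -15*(-1)/68 + 21 = -15*(-1/68) + 21 = 15/68 + 21 = 1443/68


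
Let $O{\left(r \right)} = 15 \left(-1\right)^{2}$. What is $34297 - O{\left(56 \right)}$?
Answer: $34282$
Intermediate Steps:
$O{\left(r \right)} = 15$ ($O{\left(r \right)} = 15 \cdot 1 = 15$)
$34297 - O{\left(56 \right)} = 34297 - 15 = 34282$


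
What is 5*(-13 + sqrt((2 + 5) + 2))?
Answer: -50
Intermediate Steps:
5*(-13 + sqrt((2 + 5) + 2)) = 5*(-13 + sqrt(7 + 2)) = 5*(-13 + sqrt(9)) = 5*(-13 + 3) = 5*(-10) = -50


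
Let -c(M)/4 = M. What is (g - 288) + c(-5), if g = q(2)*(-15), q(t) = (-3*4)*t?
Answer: 92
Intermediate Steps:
c(M) = -4*M
q(t) = -12*t
g = 360 (g = -12*2*(-15) = -24*(-15) = 360)
(g - 288) + c(-5) = (360 - 288) - 4*(-5) = 72 + 20 = 92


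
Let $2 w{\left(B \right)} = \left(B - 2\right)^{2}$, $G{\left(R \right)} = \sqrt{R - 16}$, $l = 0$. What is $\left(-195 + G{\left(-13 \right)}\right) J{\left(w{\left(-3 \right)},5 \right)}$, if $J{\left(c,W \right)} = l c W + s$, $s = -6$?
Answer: $1170 - 6 i \sqrt{29} \approx 1170.0 - 32.311 i$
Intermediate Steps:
$G{\left(R \right)} = \sqrt{-16 + R}$
$w{\left(B \right)} = \frac{\left(-2 + B\right)^{2}}{2}$ ($w{\left(B \right)} = \frac{\left(B - 2\right)^{2}}{2} = \frac{\left(-2 + B\right)^{2}}{2}$)
$J{\left(c,W \right)} = -6$ ($J{\left(c,W \right)} = 0 c W - 6 = 0 W - 6 = 0 - 6 = -6$)
$\left(-195 + G{\left(-13 \right)}\right) J{\left(w{\left(-3 \right)},5 \right)} = \left(-195 + \sqrt{-16 - 13}\right) \left(-6\right) = \left(-195 + \sqrt{-29}\right) \left(-6\right) = \left(-195 + i \sqrt{29}\right) \left(-6\right) = 1170 - 6 i \sqrt{29}$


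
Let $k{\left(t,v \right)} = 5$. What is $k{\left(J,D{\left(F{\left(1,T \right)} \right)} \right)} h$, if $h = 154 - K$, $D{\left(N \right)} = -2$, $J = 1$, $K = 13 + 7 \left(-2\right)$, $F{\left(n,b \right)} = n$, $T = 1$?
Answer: $775$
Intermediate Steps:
$K = -1$ ($K = 13 - 14 = -1$)
$h = 155$ ($h = 154 - -1 = 154 + 1 = 155$)
$k{\left(J,D{\left(F{\left(1,T \right)} \right)} \right)} h = 5 \cdot 155 = 775$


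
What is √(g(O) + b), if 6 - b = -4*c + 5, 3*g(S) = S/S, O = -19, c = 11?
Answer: 2*√102/3 ≈ 6.7330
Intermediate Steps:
g(S) = ⅓ (g(S) = (S/S)/3 = (⅓)*1 = ⅓)
b = 45 (b = 6 - (-4*11 + 5) = 6 - (-44 + 5) = 6 - 1*(-39) = 6 + 39 = 45)
√(g(O) + b) = √(⅓ + 45) = √(136/3) = 2*√102/3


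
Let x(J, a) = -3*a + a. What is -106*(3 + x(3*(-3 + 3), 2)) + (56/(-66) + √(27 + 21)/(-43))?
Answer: 3470/33 - 4*√3/43 ≈ 104.99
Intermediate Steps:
x(J, a) = -2*a
-106*(3 + x(3*(-3 + 3), 2)) + (56/(-66) + √(27 + 21)/(-43)) = -106*(3 - 2*2) + (56/(-66) + √(27 + 21)/(-43)) = -106*(3 - 4) + (56*(-1/66) + √48*(-1/43)) = -106*(-1) + (-28/33 + (4*√3)*(-1/43)) = -106*(-1) + (-28/33 - 4*√3/43) = 106 + (-28/33 - 4*√3/43) = 3470/33 - 4*√3/43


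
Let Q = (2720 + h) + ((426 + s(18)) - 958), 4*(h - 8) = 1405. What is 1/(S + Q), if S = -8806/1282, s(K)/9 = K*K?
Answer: 2564/13990161 ≈ 0.00018327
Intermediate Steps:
h = 1437/4 (h = 8 + (¼)*1405 = 8 + 1405/4 = 1437/4 ≈ 359.25)
s(K) = 9*K² (s(K) = 9*(K*K) = 9*K²)
Q = 21853/4 (Q = (2720 + 1437/4) + ((426 + 9*18²) - 958) = 12317/4 + ((426 + 9*324) - 958) = 12317/4 + ((426 + 2916) - 958) = 12317/4 + (3342 - 958) = 12317/4 + 2384 = 21853/4 ≈ 5463.3)
S = -4403/641 (S = -8806*1/1282 = -4403/641 ≈ -6.8690)
1/(S + Q) = 1/(-4403/641 + 21853/4) = 1/(13990161/2564) = 2564/13990161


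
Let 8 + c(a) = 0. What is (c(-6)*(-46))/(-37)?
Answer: -368/37 ≈ -9.9460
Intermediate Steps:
c(a) = -8 (c(a) = -8 + 0 = -8)
(c(-6)*(-46))/(-37) = -8*(-46)/(-37) = 368*(-1/37) = -368/37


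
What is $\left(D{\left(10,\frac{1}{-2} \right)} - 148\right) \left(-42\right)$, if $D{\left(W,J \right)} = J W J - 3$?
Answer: $6237$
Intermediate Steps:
$D{\left(W,J \right)} = -3 + W J^{2}$ ($D{\left(W,J \right)} = W J^{2} - 3 = -3 + W J^{2}$)
$\left(D{\left(10,\frac{1}{-2} \right)} - 148\right) \left(-42\right) = \left(\left(-3 + 10 \left(\frac{1}{-2}\right)^{2}\right) - 148\right) \left(-42\right) = \left(\left(-3 + 10 \left(- \frac{1}{2}\right)^{2}\right) - 148\right) \left(-42\right) = \left(\left(-3 + 10 \cdot \frac{1}{4}\right) - 148\right) \left(-42\right) = \left(\left(-3 + \frac{5}{2}\right) - 148\right) \left(-42\right) = \left(- \frac{1}{2} - 148\right) \left(-42\right) = \left(- \frac{297}{2}\right) \left(-42\right) = 6237$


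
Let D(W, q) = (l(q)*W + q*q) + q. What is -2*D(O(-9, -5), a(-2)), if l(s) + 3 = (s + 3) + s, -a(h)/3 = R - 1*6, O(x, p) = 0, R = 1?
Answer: -480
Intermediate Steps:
a(h) = 15 (a(h) = -3*(1 - 1*6) = -3*(1 - 6) = -3*(-5) = 15)
l(s) = 2*s (l(s) = -3 + ((s + 3) + s) = -3 + ((3 + s) + s) = -3 + (3 + 2*s) = 2*s)
D(W, q) = q + q² + 2*W*q (D(W, q) = ((2*q)*W + q*q) + q = (2*W*q + q²) + q = (q² + 2*W*q) + q = q + q² + 2*W*q)
-2*D(O(-9, -5), a(-2)) = -30*(1 + 15 + 2*0) = -30*(1 + 15 + 0) = -30*16 = -2*240 = -480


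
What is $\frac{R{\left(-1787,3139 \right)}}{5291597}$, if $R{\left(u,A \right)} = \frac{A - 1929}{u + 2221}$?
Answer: $\frac{605}{1148276549} \approx 5.2688 \cdot 10^{-7}$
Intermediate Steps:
$R{\left(u,A \right)} = \frac{-1929 + A}{2221 + u}$
$\frac{R{\left(-1787,3139 \right)}}{5291597} = \frac{\frac{1}{2221 - 1787} \left(-1929 + 3139\right)}{5291597} = \frac{1}{434} \cdot 1210 \cdot \frac{1}{5291597} = \frac{605}{217} \cdot \frac{1}{5291597} = \frac{605}{1148276549}$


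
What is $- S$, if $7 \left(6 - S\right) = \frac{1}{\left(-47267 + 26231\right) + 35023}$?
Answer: $- \frac{587453}{97909} \approx -6.0$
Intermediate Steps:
$S = \frac{587453}{97909}$ ($S = 6 - \frac{1}{7 \left(\left(-47267 + 26231\right) + 35023\right)} = 6 - \frac{1}{7 \left(-21036 + 35023\right)} = 6 - \frac{1}{7 \cdot 13987} = 6 - \frac{1}{97909} = \frac{587453}{97909} \approx 6.0$)
$- S = \left(-1\right) \frac{587453}{97909} = - \frac{587453}{97909}$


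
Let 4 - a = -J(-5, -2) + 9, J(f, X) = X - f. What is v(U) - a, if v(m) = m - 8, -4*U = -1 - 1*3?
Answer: -5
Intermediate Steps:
U = 1 (U = -(-1 - 1*3)/4 = -(-1 - 3)/4 = -1/4*(-4) = 1)
v(m) = -8 + m
a = -2 (a = 4 - (-(-2 - 1*(-5)) + 9) = 4 - (-(-2 + 5) + 9) = 4 - (-1*3 + 9) = 4 - (-3 + 9) = 4 - 1*6 = 4 - 6 = -2)
v(U) - a = (-8 + 1) - 1*(-2) = -7 + 2 = -5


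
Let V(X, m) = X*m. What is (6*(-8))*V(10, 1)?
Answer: -480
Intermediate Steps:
(6*(-8))*V(10, 1) = (6*(-8))*(10*1) = -48*10 = -480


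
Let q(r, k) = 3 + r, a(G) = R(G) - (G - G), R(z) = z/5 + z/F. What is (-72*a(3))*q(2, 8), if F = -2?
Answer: 324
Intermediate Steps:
R(z) = -3*z/10 (R(z) = z/5 + z/(-2) = z*(⅕) + z*(-½) = z/5 - z/2 = -3*z/10)
a(G) = -3*G/10 (a(G) = -3*G/10 - (G - G) = -3*G/10 - 1*0 = -3*G/10 + 0 = -3*G/10)
(-72*a(3))*q(2, 8) = (-(-108)*3/5)*(3 + 2) = -72*(-9/10)*5 = (324/5)*5 = 324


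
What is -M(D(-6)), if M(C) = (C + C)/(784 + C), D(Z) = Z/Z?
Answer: -2/785 ≈ -0.0025478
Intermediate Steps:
D(Z) = 1
M(C) = 2*C/(784 + C) (M(C) = (2*C)/(784 + C) = 2*C/(784 + C))
-M(D(-6)) = -2/(784 + 1) = -2/785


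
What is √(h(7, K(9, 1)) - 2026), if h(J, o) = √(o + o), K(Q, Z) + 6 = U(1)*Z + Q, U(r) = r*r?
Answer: √(-2026 + 2*√2) ≈ 44.98*I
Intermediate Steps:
U(r) = r²
K(Q, Z) = -6 + Q + Z (K(Q, Z) = -6 + (1²*Z + Q) = -6 + (1*Z + Q) = -6 + (Z + Q) = -6 + (Q + Z) = -6 + Q + Z)
h(J, o) = √2*√o (h(J, o) = √(2*o) = √2*√o)
√(h(7, K(9, 1)) - 2026) = √(√2*√(-6 + 9 + 1) - 2026) = √(√2*√4 - 2026) = √(√2*2 - 2026) = √(2*√2 - 2026) = √(-2026 + 2*√2)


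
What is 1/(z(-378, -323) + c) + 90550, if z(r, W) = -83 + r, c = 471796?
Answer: 42679384251/471335 ≈ 90550.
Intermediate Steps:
1/(z(-378, -323) + c) + 90550 = 1/((-83 - 378) + 471796) + 90550 = 1/(-461 + 471796) + 90550 = 1/471335 + 90550 = 42679384251/471335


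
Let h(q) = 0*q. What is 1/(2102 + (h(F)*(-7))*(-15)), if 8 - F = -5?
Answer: 1/2102 ≈ 0.00047574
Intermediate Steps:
F = 13 (F = 8 - 1*(-5) = 8 + 5 = 13)
h(q) = 0
1/(2102 + (h(F)*(-7))*(-15)) = 1/(2102 + (0*(-7))*(-15)) = 1/(2102 + 0*(-15)) = 1/(2102 + 0) = 1/2102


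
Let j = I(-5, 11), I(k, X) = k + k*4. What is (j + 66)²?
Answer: 1681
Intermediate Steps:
I(k, X) = 5*k (I(k, X) = k + 4*k = 5*k)
j = -25 (j = 5*(-5) = -25)
(j + 66)² = (-25 + 66)² = 41² = 1681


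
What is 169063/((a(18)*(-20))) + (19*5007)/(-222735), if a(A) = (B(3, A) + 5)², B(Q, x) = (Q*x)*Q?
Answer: -6047968803/8282475220 ≈ -0.73021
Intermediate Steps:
B(Q, x) = x*Q²
a(A) = (5 + 9*A)² (a(A) = (A*3² + 5)² = (A*9 + 5)² = (9*A + 5)² = (5 + 9*A)²)
169063/((a(18)*(-20))) + (19*5007)/(-222735) = 169063/(((5 + 9*18)²*(-20))) + (19*5007)/(-222735) = 169063/(((5 + 162)²*(-20))) + 95133*(-1/222735) = 169063/((167²*(-20))) - 31711/74245 = 169063/((27889*(-20))) - 31711/74245 = 169063/(-557780) - 31711/74245 = 169063*(-1/557780) - 31711/74245 = -169063/557780 - 31711/74245 = -6047968803/8282475220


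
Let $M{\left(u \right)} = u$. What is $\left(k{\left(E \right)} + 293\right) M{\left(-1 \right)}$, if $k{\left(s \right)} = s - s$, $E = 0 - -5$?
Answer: $-293$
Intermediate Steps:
$E = 5$ ($E = 0 + 5 = 5$)
$k{\left(s \right)} = 0$
$\left(k{\left(E \right)} + 293\right) M{\left(-1 \right)} = \left(0 + 293\right) \left(-1\right) = 293 \left(-1\right) = -293$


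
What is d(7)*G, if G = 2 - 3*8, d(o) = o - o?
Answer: 0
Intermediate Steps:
d(o) = 0
G = -22 (G = 2 - 24 = -22)
d(7)*G = 0*(-22) = 0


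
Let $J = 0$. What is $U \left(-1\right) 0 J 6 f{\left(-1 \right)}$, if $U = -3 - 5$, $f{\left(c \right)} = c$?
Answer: $0$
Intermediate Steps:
$U = -8$ ($U = -3 - 5 = -8$)
$U \left(-1\right) 0 J 6 f{\left(-1 \right)} = - 8 \left(-1\right) 0 \cdot 0 \cdot 6 \left(-1\right) = - 8 \cdot 0 \cdot 0 \left(-6\right) = \left(-8\right) 0 \left(-6\right) = 0 \left(-6\right) = 0$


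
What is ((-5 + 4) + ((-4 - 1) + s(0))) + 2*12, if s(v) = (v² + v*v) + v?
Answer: 18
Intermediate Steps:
s(v) = v + 2*v² (s(v) = (v² + v²) + v = 2*v² + v = v + 2*v²)
((-5 + 4) + ((-4 - 1) + s(0))) + 2*12 = ((-5 + 4) + ((-4 - 1) + 0*(1 + 2*0))) + 2*12 = (-1 + (-5 + 0*(1 + 0))) + 24 = (-1 + (-5 + 0*1)) + 24 = (-1 + (-5 + 0)) + 24 = (-1 - 5) + 24 = -6 + 24 = 18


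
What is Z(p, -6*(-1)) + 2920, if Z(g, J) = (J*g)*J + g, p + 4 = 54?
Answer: 4770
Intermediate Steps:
p = 50 (p = -4 + 54 = 50)
Z(g, J) = g + g*J**2 (Z(g, J) = g*J**2 + g = g + g*J**2)
Z(p, -6*(-1)) + 2920 = 50*(1 + (-6*(-1))**2) + 2920 = 50*(1 + 6**2) + 2920 = 50*(1 + 36) + 2920 = 50*37 + 2920 = 1850 + 2920 = 4770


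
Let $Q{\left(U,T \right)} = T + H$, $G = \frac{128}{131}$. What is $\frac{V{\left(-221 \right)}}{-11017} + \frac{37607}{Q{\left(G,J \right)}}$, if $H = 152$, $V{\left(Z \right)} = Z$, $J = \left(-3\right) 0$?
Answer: $\frac{414349911}{1674584} \approx 247.43$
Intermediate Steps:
$J = 0$
$G = \frac{128}{131}$ ($G = 128 \cdot \frac{1}{131} = \frac{128}{131} \approx 0.9771$)
$Q{\left(U,T \right)} = 152 + T$ ($Q{\left(U,T \right)} = T + 152 = 152 + T$)
$\frac{V{\left(-221 \right)}}{-11017} + \frac{37607}{Q{\left(G,J \right)}} = - \frac{221}{-11017} + \frac{37607}{152 + 0} = \left(-221\right) \left(- \frac{1}{11017}\right) + \frac{37607}{152} = \frac{221}{11017} + 37607 \cdot \frac{1}{152} = \frac{221}{11017} + \frac{37607}{152} = \frac{414349911}{1674584}$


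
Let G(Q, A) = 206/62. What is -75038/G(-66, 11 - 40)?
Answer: -2326178/103 ≈ -22584.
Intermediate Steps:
G(Q, A) = 103/31 (G(Q, A) = 206*(1/62) = 103/31)
-75038/G(-66, 11 - 40) = -75038/103/31 = -75038*31/103 = -2326178/103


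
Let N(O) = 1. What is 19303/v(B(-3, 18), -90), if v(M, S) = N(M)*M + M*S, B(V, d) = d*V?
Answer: 19303/4806 ≈ 4.0164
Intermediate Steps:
B(V, d) = V*d
v(M, S) = M + M*S (v(M, S) = 1*M + M*S = M + M*S)
19303/v(B(-3, 18), -90) = 19303/(((-3*18)*(1 - 90))) = 19303/((-54*(-89))) = 19303/4806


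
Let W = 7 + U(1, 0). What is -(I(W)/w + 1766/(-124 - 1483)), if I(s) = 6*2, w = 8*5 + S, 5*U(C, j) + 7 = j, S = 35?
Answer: 37722/40175 ≈ 0.93894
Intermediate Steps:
U(C, j) = -7/5 + j/5
W = 28/5 (W = 7 + (-7/5 + (⅕)*0) = 7 + (-7/5 + 0) = 7 - 7/5 = 28/5 ≈ 5.6000)
w = 75 (w = 8*5 + 35 = 40 + 35 = 75)
I(s) = 12
-(I(W)/w + 1766/(-124 - 1483)) = -(12/75 + 1766/(-124 - 1483)) = -(12*(1/75) + 1766/(-1607)) = -(4/25 + 1766*(-1/1607)) = -(4/25 - 1766/1607) = -1*(-37722/40175) = 37722/40175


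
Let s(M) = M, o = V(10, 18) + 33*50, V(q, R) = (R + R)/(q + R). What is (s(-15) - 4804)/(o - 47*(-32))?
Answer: -33733/22087 ≈ -1.5273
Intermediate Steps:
V(q, R) = 2*R/(R + q) (V(q, R) = (2*R)/(R + q) = 2*R/(R + q))
o = 11559/7 (o = 2*18/(18 + 10) + 33*50 = 2*18/28 + 1650 = 2*18*(1/28) + 1650 = 9/7 + 1650 = 11559/7 ≈ 1651.3)
(s(-15) - 4804)/(o - 47*(-32)) = (-15 - 4804)/(11559/7 - 47*(-32)) = -4819/(11559/7 + 1504) = -4819/22087/7 = -4819*7/22087 = -33733/22087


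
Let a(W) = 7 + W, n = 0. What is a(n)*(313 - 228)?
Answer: 595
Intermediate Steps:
a(n)*(313 - 228) = (7 + 0)*(313 - 228) = 7*85 = 595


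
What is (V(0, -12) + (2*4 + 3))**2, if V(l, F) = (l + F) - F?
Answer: 121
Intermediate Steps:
V(l, F) = l (V(l, F) = (F + l) - F = l)
(V(0, -12) + (2*4 + 3))**2 = (0 + (2*4 + 3))**2 = (0 + (8 + 3))**2 = (0 + 11)**2 = 11**2 = 121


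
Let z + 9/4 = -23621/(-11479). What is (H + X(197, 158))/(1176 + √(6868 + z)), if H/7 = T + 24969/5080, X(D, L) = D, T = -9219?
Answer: -56533025123596/1028787658575 + 326652097*√2379890739/4115150634300 ≈ -51.079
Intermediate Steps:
z = -679/3532 (z = -9/4 - 23621/(-11479) = -9/4 - 23621*(-1)/11479 = -9/4 - 1*(-1817/883) = -9/4 + 1817/883 = -679/3532 ≈ -0.19224)
H = -327652857/5080 (H = 7*(-9219 + 24969/5080) = 7*(-46807551/5080) = -327652857/5080 ≈ -64499.)
(H + X(197, 158))/(1176 + √(6868 + z)) = (-327652857/5080 + 197)/(1176 + √(6868 - 679/3532)) = -326652097/(5080*(1176 + √(24257097/3532))) = -326652097/(5080*(1176 + 3*√2379890739/1766))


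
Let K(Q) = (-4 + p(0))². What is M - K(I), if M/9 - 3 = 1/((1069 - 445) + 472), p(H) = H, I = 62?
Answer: 12065/1096 ≈ 11.008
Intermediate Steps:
K(Q) = 16 (K(Q) = (-4 + 0)² = (-4)² = 16)
M = 29601/1096 (M = 27 + 9/((1069 - 445) + 472) = 27 + 9/(624 + 472) = 27 + 9/1096 = 29601/1096 ≈ 27.008)
M - K(I) = 29601/1096 - 1*16 = 29601/1096 - 16 = 12065/1096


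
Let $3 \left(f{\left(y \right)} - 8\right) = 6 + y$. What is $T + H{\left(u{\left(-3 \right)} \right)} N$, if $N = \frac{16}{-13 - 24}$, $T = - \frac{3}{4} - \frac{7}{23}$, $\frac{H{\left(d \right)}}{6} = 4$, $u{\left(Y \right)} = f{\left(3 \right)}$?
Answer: $- \frac{38917}{3404} \approx -11.433$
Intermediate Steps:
$f{\left(y \right)} = 10 + \frac{y}{3}$ ($f{\left(y \right)} = 8 + \frac{6 + y}{3} = 8 + \left(2 + \frac{y}{3}\right) = 10 + \frac{y}{3}$)
$u{\left(Y \right)} = 11$ ($u{\left(Y \right)} = 10 + \frac{1}{3} \cdot 3 = 10 + 1 = 11$)
$H{\left(d \right)} = 24$ ($H{\left(d \right)} = 6 \cdot 4 = 24$)
$T = - \frac{97}{92}$ ($T = \left(-3\right) \frac{1}{4} - \frac{7}{23} = - \frac{3}{4} - \frac{7}{23} = - \frac{97}{92} \approx -1.0543$)
$N = - \frac{16}{37}$ ($N = \frac{16}{-13 - 24} = \frac{16}{-37} = 16 \left(- \frac{1}{37}\right) = - \frac{16}{37} \approx -0.43243$)
$T + H{\left(u{\left(-3 \right)} \right)} N = - \frac{97}{92} + 24 \left(- \frac{16}{37}\right) = - \frac{97}{92} - \frac{384}{37} = - \frac{38917}{3404}$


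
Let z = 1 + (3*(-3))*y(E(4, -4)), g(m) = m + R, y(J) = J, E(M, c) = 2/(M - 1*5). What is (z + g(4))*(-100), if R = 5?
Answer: -2800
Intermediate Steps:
E(M, c) = 2/(-5 + M) (E(M, c) = 2/(M - 5) = 2/(-5 + M))
g(m) = 5 + m (g(m) = m + 5 = 5 + m)
z = 19 (z = 1 + (3*(-3))*(2/(-5 + 4)) = 1 - 18/(-1) = 1 - 18*(-1) = 1 - 9*(-2) = 1 + 18 = 19)
(z + g(4))*(-100) = (19 + (5 + 4))*(-100) = (19 + 9)*(-100) = 28*(-100) = -2800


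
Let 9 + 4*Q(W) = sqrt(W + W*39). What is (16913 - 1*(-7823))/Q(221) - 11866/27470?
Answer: 12178995413/120304865 + 197888*sqrt(2210)/8759 ≈ 1163.3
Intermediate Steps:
Q(W) = -9/4 + sqrt(10)*sqrt(W)/2 (Q(W) = -9/4 + sqrt(W + W*39)/4 = -9/4 + sqrt(W + 39*W)/4 = -9/4 + sqrt(40*W)/4 = -9/4 + (2*sqrt(10)*sqrt(W))/4 = -9/4 + sqrt(10)*sqrt(W)/2)
(16913 - 1*(-7823))/Q(221) - 11866/27470 = (16913 - 1*(-7823))/(-9/4 + sqrt(10)*sqrt(221)/2) - 11866/27470 = (16913 + 7823)/(-9/4 + sqrt(2210)/2) - 11866*1/27470 = 24736/(-9/4 + sqrt(2210)/2) - 5933/13735 = -5933/13735 + 24736/(-9/4 + sqrt(2210)/2)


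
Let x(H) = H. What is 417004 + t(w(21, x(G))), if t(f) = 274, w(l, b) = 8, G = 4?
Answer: 417278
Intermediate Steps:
417004 + t(w(21, x(G))) = 417004 + 274 = 417278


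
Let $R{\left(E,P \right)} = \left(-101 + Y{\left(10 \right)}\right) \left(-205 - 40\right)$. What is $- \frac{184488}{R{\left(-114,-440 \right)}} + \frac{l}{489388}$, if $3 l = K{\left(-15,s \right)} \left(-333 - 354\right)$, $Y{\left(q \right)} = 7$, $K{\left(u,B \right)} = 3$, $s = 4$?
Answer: $- \frac{45151017477}{5635302820} \approx -8.0122$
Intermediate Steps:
$R{\left(E,P \right)} = 23030$ ($R{\left(E,P \right)} = \left(-101 + 7\right) \left(-205 - 40\right) = \left(-94\right) \left(-245\right) = 23030$)
$l = -687$ ($l = \frac{3 \left(-333 - 354\right)}{3} = \frac{3 \left(-687\right)}{3} = \frac{1}{3} \left(-2061\right) = -687$)
$- \frac{184488}{R{\left(-114,-440 \right)}} + \frac{l}{489388} = - \frac{184488}{23030} - \frac{687}{489388} = \left(-184488\right) \frac{1}{23030} - \frac{687}{489388} = - \frac{92244}{11515} - \frac{687}{489388} = - \frac{45151017477}{5635302820}$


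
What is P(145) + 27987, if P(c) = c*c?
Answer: 49012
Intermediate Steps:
P(c) = c²
P(145) + 27987 = 145² + 27987 = 21025 + 27987 = 49012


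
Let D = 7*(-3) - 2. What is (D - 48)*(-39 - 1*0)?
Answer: 2769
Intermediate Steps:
D = -23 (D = -21 - 2 = -23)
(D - 48)*(-39 - 1*0) = (-23 - 48)*(-39 - 1*0) = -71*(-39 + 0) = -71*(-39) = 2769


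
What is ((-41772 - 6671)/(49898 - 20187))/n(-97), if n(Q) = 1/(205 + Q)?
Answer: -5231844/29711 ≈ -176.09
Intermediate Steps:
((-41772 - 6671)/(49898 - 20187))/n(-97) = ((-41772 - 6671)/(49898 - 20187))/(1/(205 - 97)) = (-48443/29711)/(1/108) = (-48443*1/29711)/(1/108) = -48443/29711*108 = -5231844/29711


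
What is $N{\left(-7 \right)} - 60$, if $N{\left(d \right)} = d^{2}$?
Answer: $-11$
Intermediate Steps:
$N{\left(-7 \right)} - 60 = \left(-7\right)^{2} - 60 = 49 - 60 = -11$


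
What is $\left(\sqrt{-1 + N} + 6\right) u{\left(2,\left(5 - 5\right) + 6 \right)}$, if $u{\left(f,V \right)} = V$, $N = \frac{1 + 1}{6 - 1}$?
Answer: $36 + \frac{6 i \sqrt{15}}{5} \approx 36.0 + 4.6476 i$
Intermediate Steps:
$N = \frac{2}{5} \approx 0.4$
$\left(\sqrt{-1 + N} + 6\right) u{\left(2,\left(5 - 5\right) + 6 \right)} = \left(\sqrt{-1 + \frac{2}{5}} + 6\right) \left(\left(5 - 5\right) + 6\right) = \left(\sqrt{- \frac{3}{5}} + 6\right) \left(0 + 6\right) = \left(\frac{i \sqrt{15}}{5} + 6\right) 6 = \left(6 + \frac{i \sqrt{15}}{5}\right) 6 = 36 + \frac{6 i \sqrt{15}}{5}$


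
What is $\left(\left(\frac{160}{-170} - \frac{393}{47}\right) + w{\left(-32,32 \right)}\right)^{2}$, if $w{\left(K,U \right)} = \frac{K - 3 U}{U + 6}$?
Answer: $\frac{37003523769}{230462761} \approx 160.56$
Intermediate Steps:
$w{\left(K,U \right)} = \frac{K - 3 U}{6 + U}$
$\left(\left(\frac{160}{-170} - \frac{393}{47}\right) + w{\left(-32,32 \right)}\right)^{2} = \left(\left(\frac{160}{-170} - \frac{393}{47}\right) + \frac{-32 - 96}{6 + 32}\right)^{2} = \left(\left(160 \left(- \frac{1}{170}\right) - \frac{393}{47}\right) + \frac{-32 - 96}{38}\right)^{2} = \left(\left(- \frac{16}{17} - \frac{393}{47}\right) + \frac{1}{38} \left(-128\right)\right)^{2} = \left(- \frac{7433}{799} - \frac{64}{19}\right)^{2} = \left(- \frac{192363}{15181}\right)^{2} = \frac{37003523769}{230462761}$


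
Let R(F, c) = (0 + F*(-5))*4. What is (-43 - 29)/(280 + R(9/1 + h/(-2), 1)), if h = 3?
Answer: -36/65 ≈ -0.55385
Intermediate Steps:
R(F, c) = -20*F (R(F, c) = (0 - 5*F)*4 = -5*F*4 = -20*F)
(-43 - 29)/(280 + R(9/1 + h/(-2), 1)) = (-43 - 29)/(280 - 20*(9/1 + 3/(-2))) = -72/(280 - 20*(9*1 + 3*(-½))) = -72/(280 - 20*(9 - 3/2)) = -72/(280 - 20*15/2) = -72/(280 - 150) = -72/130 = -72*1/130 = -36/65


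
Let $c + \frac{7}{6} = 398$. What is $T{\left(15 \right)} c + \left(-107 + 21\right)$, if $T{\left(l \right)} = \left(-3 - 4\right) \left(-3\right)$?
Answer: $\frac{16495}{2} \approx 8247.5$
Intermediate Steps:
$c = \frac{2381}{6}$ ($c = - \frac{7}{6} + 398 = \frac{2381}{6} \approx 396.83$)
$T{\left(l \right)} = 21$ ($T{\left(l \right)} = \left(-7\right) \left(-3\right) = 21$)
$T{\left(15 \right)} c + \left(-107 + 21\right) = 21 \cdot \frac{2381}{6} + \left(-107 + 21\right) = \frac{16667}{2} - 86 = \frac{16495}{2}$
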